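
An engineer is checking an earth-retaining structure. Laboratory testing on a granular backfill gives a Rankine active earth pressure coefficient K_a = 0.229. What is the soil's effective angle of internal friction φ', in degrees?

38.9°

K_a = tan²(45° − φ/2) ⇒ 45° − φ/2 = arctan(√0.229) = 25.57°.
φ = 2(45° − 25.57°) = 38.85°.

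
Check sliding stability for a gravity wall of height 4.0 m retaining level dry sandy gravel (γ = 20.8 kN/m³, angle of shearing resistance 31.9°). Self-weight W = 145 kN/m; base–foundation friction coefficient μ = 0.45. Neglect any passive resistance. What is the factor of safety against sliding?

K_a = tan²(45° − 31.9°/2) = 0.3085.
P_a = ½K_aγH² = 0.5×0.3085×20.8×4.0² = 51.34 kN/m, acting at H/3 = 1.333 m above the base.
FS_sliding = μW / P_a = 0.45×145 / 51.34 = 1.271.

1.27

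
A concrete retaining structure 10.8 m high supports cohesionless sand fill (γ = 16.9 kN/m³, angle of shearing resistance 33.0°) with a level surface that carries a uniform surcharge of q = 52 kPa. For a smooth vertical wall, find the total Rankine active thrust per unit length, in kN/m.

456 kN/m

K_a = tan²(45° − φ/2) = 0.2948.
Soil triangle: ½ K_a γ H² = 0.5×0.2948×16.9×10.8² = 290.6 kN/m.
Surcharge rectangle: K_a q H = 0.2948×52×10.8 = 165.6 kN/m.
Total = 290.6 + 165.6 = 456.1 kN/m.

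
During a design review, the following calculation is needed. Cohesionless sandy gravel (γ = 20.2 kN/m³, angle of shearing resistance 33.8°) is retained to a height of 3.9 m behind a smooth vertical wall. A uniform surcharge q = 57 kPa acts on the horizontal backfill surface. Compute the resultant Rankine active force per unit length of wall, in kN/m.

107 kN/m

K_a = tan²(45° − φ/2) = 0.2851.
Soil triangle: ½ K_a γ H² = 0.5×0.2851×20.2×3.9² = 43.80 kN/m.
Surcharge rectangle: K_a q H = 0.2851×57×3.9 = 63.38 kN/m.
Total = 43.80 + 63.38 = 107.2 kN/m.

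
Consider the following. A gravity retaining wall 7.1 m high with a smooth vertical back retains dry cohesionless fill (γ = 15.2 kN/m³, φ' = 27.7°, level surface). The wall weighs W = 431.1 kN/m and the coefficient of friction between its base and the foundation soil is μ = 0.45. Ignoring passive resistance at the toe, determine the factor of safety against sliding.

1.39

K_a = tan²(45° − 27.7°/2) = 0.3653.
P_a = ½K_aγH² = 0.5×0.3653×15.2×7.1² = 140.0 kN/m, acting at H/3 = 2.367 m above the base.
FS_sliding = μW / P_a = 0.45×431.1 / 140.0 = 1.386.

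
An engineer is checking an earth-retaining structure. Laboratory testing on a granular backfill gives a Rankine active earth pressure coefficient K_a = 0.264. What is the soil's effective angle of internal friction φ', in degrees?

35.6°

K_a = tan²(45° − φ/2) ⇒ 45° − φ/2 = arctan(√0.264) = 27.19°.
φ = 2(45° − 27.19°) = 35.61°.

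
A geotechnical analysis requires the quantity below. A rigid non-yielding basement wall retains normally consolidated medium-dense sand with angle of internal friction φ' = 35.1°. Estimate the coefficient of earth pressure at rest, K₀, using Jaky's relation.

0.425

K₀ = 1 − sin φ' = 1 − sin 35.1° = 0.4250.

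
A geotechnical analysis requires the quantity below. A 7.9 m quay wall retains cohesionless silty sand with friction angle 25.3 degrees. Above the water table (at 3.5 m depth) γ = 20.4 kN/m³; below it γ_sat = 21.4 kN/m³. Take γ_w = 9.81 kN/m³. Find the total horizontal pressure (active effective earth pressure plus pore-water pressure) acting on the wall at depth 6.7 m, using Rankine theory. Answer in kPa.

74.9 kPa

K_a = (1 − sin φ)/(1 + sin φ) = 0.4012.
γ' = 21.4 − 9.81 = 11.59 kN/m³.
Effective vertical stress at 6.7 m: σ'_v = 20.4×3.5 + 11.59×3.20 = 108.5 kPa.
σ'_h = K_a σ'_v = 0.4012 × 108.5 = 43.52 kPa; u = γ_w × 3.20 = 31.39 kPa.
Total σ_h = 43.52 + 31.39 = 74.92 kPa.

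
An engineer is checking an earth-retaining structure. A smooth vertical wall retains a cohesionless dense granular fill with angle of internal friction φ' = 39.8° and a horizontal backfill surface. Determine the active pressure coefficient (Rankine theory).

0.219

K_a = tan²(45° − φ/2) = tan²(25.10°) = 0.2194.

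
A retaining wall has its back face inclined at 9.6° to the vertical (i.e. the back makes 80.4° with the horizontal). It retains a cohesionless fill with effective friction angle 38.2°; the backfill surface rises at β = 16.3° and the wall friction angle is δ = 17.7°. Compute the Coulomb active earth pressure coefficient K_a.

K_a = sin²(α+φ) / [sin²α · sin(α−δ) · (1 + √{sin(φ+δ)sin(φ−β) / (sin(α−δ)sin(α+β))})²].
With α = 80.4°, φ = 38.2°, δ = 17.7°, β = 16.3°: K_a = 0.3523.

0.352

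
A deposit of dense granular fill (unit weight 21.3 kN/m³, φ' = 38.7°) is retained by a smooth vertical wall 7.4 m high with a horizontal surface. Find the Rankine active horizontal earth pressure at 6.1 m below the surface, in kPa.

K_a = (1 − sin φ)/(1 + sin φ) = 0.2306.
σ_h = K_a γ z = 0.2306 × 21.3 × 6.1 = 29.96 kPa.

30.0 kPa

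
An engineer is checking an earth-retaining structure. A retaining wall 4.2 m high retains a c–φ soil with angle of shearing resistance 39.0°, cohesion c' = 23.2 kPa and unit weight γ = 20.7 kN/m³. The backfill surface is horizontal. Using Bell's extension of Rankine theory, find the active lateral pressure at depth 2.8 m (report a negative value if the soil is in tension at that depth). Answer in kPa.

-8.95 kPa

K_a = (1 − sin φ)/(1 + sin φ) = 0.2275.
σ_a = K_a γ z − 2c√K_a = 0.2275×20.7×2.8 − 2×23.2×0.4770 = -8.945 kPa.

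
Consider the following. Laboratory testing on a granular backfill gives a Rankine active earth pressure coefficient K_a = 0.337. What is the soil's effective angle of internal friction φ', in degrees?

K_a = tan²(45° − φ/2) ⇒ 45° − φ/2 = arctan(√0.337) = 30.14°.
φ = 2(45° − 30.14°) = 29.73°.

29.7°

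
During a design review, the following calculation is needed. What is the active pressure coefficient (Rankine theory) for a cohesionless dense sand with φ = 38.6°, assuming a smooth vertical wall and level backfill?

K_a = tan²(45° − φ/2) = tan²(25.70°) = 0.2316.

0.232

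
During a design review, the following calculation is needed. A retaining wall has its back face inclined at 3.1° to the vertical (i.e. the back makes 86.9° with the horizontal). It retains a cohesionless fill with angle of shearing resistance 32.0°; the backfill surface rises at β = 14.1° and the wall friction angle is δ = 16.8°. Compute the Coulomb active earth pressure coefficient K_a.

0.363

K_a = sin²(α+φ) / [sin²α · sin(α−δ) · (1 + √{sin(φ+δ)sin(φ−β) / (sin(α−δ)sin(α+β))})²].
With α = 86.9°, φ = 32.0°, δ = 16.8°, β = 14.1°: K_a = 0.3631.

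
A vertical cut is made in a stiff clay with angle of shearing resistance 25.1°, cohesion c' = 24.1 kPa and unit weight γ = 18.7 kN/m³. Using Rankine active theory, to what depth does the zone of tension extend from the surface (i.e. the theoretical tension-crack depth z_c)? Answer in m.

K_a = tan²(45° − 25.1°/2) = 0.4043; √K_a = 0.6358.
The active pressure is zero where K_a γ z = 2c√K_a, so z_c = 2c/(γ√K_a) = 2×24.1/(18.7×0.6358) = 4.054 m.

4.05 m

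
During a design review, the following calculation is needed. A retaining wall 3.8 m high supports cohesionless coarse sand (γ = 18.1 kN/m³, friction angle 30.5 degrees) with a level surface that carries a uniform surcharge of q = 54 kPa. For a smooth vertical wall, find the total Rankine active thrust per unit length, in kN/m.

110 kN/m

K_a = tan²(45° − φ/2) = 0.3267.
Soil triangle: ½ K_a γ H² = 0.5×0.3267×18.1×3.8² = 42.69 kN/m.
Surcharge rectangle: K_a q H = 0.3267×54×3.8 = 67.03 kN/m.
Total = 42.69 + 67.03 = 109.7 kN/m.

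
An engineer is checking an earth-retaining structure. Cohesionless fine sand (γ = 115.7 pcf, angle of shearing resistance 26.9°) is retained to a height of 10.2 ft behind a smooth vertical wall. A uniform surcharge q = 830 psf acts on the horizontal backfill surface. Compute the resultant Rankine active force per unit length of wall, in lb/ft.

K_a = tan²(45° − φ/2) = 0.3770.
Soil triangle: ½ K_a γ H² = 0.5×0.3770×115.7×10.2² = 2269 lb/ft.
Surcharge rectangle: K_a q H = 0.3770×830×10.2 = 3192 lb/ft.
Total = 2269 + 3192 = 5461 lb/ft.

5460 lb/ft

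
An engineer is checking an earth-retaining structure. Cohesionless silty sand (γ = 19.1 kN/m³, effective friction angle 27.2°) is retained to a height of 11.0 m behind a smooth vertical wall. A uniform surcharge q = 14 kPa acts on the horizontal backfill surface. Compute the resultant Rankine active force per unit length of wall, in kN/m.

488 kN/m

K_a = tan²(45° − φ/2) = 0.3726.
Soil triangle: ½ K_a γ H² = 0.5×0.3726×19.1×11.0² = 430.5 kN/m.
Surcharge rectangle: K_a q H = 0.3726×14×11.0 = 57.38 kN/m.
Total = 430.5 + 57.38 = 487.9 kN/m.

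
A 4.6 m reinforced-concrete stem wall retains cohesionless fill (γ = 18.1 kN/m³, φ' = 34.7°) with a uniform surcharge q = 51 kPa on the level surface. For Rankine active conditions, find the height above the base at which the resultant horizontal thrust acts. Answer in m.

K_a = 0.2745.
Triangular part P₁ = ½K_aγH² = 52.56 at H/3 = 1.533 m; rectangular part P₂ = K_a q H = 64.39 at H/2 = 2.300 m.
ȳ = (P₁·1.533 + P₂·2.300)/(P₁+P₂) = 1.955 m.

1.96 m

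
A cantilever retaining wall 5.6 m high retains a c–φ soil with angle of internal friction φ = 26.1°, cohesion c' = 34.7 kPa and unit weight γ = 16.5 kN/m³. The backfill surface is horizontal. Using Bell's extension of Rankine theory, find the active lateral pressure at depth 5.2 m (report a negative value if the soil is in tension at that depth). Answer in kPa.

-9.91 kPa

K_a = (1 − sin φ)/(1 + sin φ) = 0.3889.
σ_a = K_a γ z − 2c√K_a = 0.3889×16.5×5.2 − 2×34.7×0.6237 = -9.910 kPa.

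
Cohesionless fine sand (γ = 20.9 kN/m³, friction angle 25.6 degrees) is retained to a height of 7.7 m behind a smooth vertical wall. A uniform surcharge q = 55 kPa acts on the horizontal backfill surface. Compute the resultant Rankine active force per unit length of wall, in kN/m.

K_a = tan²(45° − φ/2) = 0.3966.
Soil triangle: ½ K_a γ H² = 0.5×0.3966×20.9×7.7² = 245.7 kN/m.
Surcharge rectangle: K_a q H = 0.3966×55×7.7 = 167.9 kN/m.
Total = 245.7 + 167.9 = 413.6 kN/m.

414 kN/m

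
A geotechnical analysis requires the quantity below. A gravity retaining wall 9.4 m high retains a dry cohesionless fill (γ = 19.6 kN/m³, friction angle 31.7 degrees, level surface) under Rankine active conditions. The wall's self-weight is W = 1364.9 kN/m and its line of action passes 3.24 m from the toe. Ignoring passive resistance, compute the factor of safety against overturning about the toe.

5.24

K_a = tan²(45° − 31.7°/2) = 0.3111.
P_a = ½K_aγH² = 0.5×0.3111×19.6×9.4² = 269.4 kN/m, acting at H/3 = 3.133 m above the base.
Overturning moment M_o = P_a × H/3 = 269.4 × 3.133 = 844.0.
Resisting moment M_r = W × 3.24 = 1364.9 × 3.24 = 4422.
FS_overturning = M_r/M_o = 4422/844.0 = 5.240.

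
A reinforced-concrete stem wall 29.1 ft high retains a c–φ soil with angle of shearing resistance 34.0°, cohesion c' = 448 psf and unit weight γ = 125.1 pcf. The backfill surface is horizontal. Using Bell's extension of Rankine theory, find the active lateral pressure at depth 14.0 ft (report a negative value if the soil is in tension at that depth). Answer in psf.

18.7 psf

K_a = (1 − sin φ)/(1 + sin φ) = 0.2827.
σ_a = K_a γ z − 2c√K_a = 0.2827×125.1×14.0 − 2×448×0.5317 = 18.74 psf.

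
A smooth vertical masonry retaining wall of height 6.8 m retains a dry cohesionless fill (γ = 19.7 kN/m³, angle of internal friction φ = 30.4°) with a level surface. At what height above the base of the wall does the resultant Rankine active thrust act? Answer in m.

K_a = 0.3280.
The pressure distribution is triangular, so the resultant acts at H/3 above the base = 6.8/3 = 2.267 m.

2.27 m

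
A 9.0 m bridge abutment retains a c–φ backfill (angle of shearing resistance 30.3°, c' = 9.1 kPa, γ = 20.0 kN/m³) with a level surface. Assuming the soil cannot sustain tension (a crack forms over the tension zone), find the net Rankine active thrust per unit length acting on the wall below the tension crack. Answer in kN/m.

K_a = 0.3293; √K_a = 0.5739.
Tension-crack depth z_c = 2c/(γ√K_a) = 2×9.1/(20.0×0.5739) = 1.586 m.
σ_a at base = K_a γ H − 2c√K_a = 0.3293×20.0×9.0 − 2×9.1×0.5739 = 48.83 kPa.
P_a = ½ × 48.83 × (H − z_c) = 0.5×48.83×7.414 = 181.0 kN/m.

181 kN/m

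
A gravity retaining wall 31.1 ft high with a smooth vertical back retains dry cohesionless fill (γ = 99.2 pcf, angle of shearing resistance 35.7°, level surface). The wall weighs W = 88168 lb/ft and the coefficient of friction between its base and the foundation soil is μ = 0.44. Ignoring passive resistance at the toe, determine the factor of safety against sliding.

3.07

K_a = tan²(45° − 35.7°/2) = 0.2630.
P_a = ½K_aγH² = 0.5×0.2630×99.2×31.1² = 12620 lb/ft, acting at H/3 = 10.37 ft above the base.
FS_sliding = μW / P_a = 0.44×88168 / 12620 = 3.075.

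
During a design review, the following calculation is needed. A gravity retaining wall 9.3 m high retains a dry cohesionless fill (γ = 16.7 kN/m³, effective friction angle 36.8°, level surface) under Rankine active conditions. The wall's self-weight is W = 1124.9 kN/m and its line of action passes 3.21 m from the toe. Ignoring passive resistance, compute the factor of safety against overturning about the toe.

K_a = tan²(45° − 36.8°/2) = 0.2508.
P_a = ½K_aγH² = 0.5×0.2508×16.7×9.3² = 181.1 kN/m, acting at H/3 = 3.100 m above the base.
Overturning moment M_o = P_a × H/3 = 181.1 × 3.100 = 561.4.
Resisting moment M_r = W × 3.21 = 1124.9 × 3.21 = 3611.
FS_overturning = M_r/M_o = 3611/561.4 = 6.432.

6.43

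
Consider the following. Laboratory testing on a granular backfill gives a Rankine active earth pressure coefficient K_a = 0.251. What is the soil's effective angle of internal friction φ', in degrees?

K_a = tan²(45° − φ/2) ⇒ 45° − φ/2 = arctan(√0.251) = 26.61°.
φ = 2(45° − 26.61°) = 36.78°.

36.8°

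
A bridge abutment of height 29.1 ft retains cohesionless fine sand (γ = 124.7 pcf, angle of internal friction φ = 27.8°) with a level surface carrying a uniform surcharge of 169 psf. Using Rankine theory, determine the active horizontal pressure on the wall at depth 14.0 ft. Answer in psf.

697 psf

K_a = (1 − sin φ)/(1 + sin φ) = 0.3639.
σ_v = γz + q = 124.7 × 14.0 + 169 = 1915 psf.
σ_h = K_a σ_v = 0.3639 × 1915 = 696.8 psf.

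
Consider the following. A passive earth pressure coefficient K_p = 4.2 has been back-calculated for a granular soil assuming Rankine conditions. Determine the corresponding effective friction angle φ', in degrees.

38.0°

K_p = (1+sin φ)/(1−sin φ) ⇒ sin φ = (K_p − 1)/(K_p + 1) = 0.6154.
φ = arcsin(0.6154) = 37.98°.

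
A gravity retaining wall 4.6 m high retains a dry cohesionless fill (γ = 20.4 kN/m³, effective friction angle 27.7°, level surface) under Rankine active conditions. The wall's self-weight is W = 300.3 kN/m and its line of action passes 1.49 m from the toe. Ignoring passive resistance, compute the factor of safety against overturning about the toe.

3.70

K_a = tan²(45° − 27.7°/2) = 0.3653.
P_a = ½K_aγH² = 0.5×0.3653×20.4×4.6² = 78.85 kN/m, acting at H/3 = 1.533 m above the base.
Overturning moment M_o = P_a × H/3 = 78.85 × 1.533 = 120.9.
Resisting moment M_r = W × 1.49 = 300.3 × 1.49 = 447.4.
FS_overturning = M_r/M_o = 447.4/120.9 = 3.701.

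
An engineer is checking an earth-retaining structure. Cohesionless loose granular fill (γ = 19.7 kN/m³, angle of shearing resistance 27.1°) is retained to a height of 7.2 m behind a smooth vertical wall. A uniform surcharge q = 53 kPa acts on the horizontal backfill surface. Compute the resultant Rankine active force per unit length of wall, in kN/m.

K_a = tan²(45° − φ/2) = 0.3741.
Soil triangle: ½ K_a γ H² = 0.5×0.3741×19.7×7.2² = 191.0 kN/m.
Surcharge rectangle: K_a q H = 0.3741×53×7.2 = 142.7 kN/m.
Total = 191.0 + 142.7 = 333.7 kN/m.

334 kN/m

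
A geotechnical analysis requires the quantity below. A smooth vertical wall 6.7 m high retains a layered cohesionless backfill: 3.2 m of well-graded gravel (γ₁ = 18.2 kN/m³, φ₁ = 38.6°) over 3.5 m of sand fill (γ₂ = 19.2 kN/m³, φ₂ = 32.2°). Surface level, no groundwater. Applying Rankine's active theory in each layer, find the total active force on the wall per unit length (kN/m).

K_a1 = tan²(45°−38.6°/2) = 0.2316; K_a2 = tan²(45°−32.2°/2) = 0.3047.
Layer 1: σ at base = K_a1 γ₁ h₁ = 13.49 kPa; P₁ = ½×13.49×3.2 = 21.58.
Layer 2: σ_v at top = γ₁h₁ = 58.24; σ_h top = K_a2×58.24 = 17.75; σ_h base = K_a2×(58.24+19.2×3.5) = 38.23.
P₂ = ½(17.75+38.23)×3.5 = 97.95. Total P_a = 21.58+97.95 = 119.5 kN/m.

120 kN/m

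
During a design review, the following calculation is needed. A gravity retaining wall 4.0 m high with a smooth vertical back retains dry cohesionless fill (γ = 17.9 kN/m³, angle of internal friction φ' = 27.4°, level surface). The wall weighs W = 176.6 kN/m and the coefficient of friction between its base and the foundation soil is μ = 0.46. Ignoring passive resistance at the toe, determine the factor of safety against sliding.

1.53

K_a = tan²(45° − 27.4°/2) = 0.3697.
P_a = ½K_aγH² = 0.5×0.3697×17.9×4.0² = 52.94 kN/m, acting at H/3 = 1.333 m above the base.
FS_sliding = μW / P_a = 0.46×176.6 / 52.94 = 1.535.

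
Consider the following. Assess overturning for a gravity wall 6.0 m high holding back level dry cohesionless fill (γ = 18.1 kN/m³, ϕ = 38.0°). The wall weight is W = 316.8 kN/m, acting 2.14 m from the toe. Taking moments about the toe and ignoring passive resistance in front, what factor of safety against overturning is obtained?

K_a = tan²(45° − 38.0°/2) = 0.2379.
P_a = ½K_aγH² = 0.5×0.2379×18.1×6.0² = 77.50 kN/m, acting at H/3 = 2.000 m above the base.
Overturning moment M_o = P_a × H/3 = 77.50 × 2.000 = 155.0.
Resisting moment M_r = W × 2.14 = 316.8 × 2.14 = 678.0.
FS_overturning = M_r/M_o = 678.0/155.0 = 4.374.

4.37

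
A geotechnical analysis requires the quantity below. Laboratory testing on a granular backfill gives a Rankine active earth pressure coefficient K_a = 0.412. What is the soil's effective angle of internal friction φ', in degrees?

24.6°

K_a = tan²(45° − φ/2) ⇒ 45° − φ/2 = arctan(√0.412) = 32.70°.
φ = 2(45° − 32.70°) = 24.61°.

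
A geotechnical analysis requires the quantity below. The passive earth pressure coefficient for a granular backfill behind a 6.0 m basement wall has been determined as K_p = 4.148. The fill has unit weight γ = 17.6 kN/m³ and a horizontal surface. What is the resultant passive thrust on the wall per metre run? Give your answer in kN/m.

P = ½ K_p γ H² = 0.5 × 4.148 × 17.6 × 6.0² = 1314 kN/m.

1310 kN/m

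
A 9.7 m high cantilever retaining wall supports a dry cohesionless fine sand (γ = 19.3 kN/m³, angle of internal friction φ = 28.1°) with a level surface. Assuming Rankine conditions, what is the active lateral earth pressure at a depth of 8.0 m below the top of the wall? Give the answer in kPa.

K_a = (1 − sin φ)/(1 + sin φ) = 0.3596.
σ_h = K_a γ z = 0.3596 × 19.3 × 8.0 = 55.52 kPa.

55.5 kPa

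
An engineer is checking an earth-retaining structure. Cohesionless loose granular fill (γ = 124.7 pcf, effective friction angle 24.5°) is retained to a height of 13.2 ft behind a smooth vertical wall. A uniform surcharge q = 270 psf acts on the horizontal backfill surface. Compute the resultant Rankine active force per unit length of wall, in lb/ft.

5970 lb/ft

K_a = tan²(45° − φ/2) = 0.4137.
Soil triangle: ½ K_a γ H² = 0.5×0.4137×124.7×13.2² = 4495 lb/ft.
Surcharge rectangle: K_a q H = 0.4137×270×13.2 = 1475 lb/ft.
Total = 4495 + 1475 = 5969 lb/ft.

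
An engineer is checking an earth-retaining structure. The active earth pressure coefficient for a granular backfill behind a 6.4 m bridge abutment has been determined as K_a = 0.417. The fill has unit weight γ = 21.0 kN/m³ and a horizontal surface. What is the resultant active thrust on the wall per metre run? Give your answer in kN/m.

179 kN/m

P = ½ K_a γ H² = 0.5 × 0.417 × 21.0 × 6.4² = 179.3 kN/m.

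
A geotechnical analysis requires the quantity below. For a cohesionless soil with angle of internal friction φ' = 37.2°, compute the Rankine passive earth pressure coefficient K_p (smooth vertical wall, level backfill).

4.06

K_p = (1 + sin φ)/(1 − sin φ) = tan²(45° + 37.2°/2) = 4.058.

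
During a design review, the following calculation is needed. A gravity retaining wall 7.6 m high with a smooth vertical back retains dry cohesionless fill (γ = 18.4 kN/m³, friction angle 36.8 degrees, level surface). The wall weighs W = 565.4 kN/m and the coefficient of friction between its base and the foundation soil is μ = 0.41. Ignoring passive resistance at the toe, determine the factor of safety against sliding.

1.74

K_a = tan²(45° − 36.8°/2) = 0.2508.
P_a = ½K_aγH² = 0.5×0.2508×18.4×7.6² = 133.3 kN/m, acting at H/3 = 2.533 m above the base.
FS_sliding = μW / P_a = 0.41×565.4 / 133.3 = 1.740.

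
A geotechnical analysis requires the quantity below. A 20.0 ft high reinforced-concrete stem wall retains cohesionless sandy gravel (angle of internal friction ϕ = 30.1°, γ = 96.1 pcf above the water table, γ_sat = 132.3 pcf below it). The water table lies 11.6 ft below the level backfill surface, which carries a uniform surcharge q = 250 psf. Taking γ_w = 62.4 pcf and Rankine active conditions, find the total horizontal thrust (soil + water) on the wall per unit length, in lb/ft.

K_a = tan²(45° − φ/2) = 0.3320.
γ' = 132.3 − 62.4 = 69.90 pcf. h₂ = H − d_w = 8.4 ft.
σ'_h: at surface K_a·q = 83.00; at WT K_a(q+γd_w) = 453.1; at base K_a(q+γd_w+γ'h₂) = 648.0 psf.
P₁ = ½(83.00+453.1)×11.6 = 3109; P₂ = ½(453.1+648.0)×8.4 = 4625; P_w = ½γ_w h₂² = 2201.
Total = 3109+4625+2201 = 9935 lb/ft.

9940 lb/ft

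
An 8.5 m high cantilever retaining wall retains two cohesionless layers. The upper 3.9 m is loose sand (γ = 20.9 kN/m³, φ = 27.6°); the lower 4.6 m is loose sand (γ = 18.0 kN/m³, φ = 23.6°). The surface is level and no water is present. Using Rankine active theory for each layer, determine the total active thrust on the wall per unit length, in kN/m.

300 kN/m

K_a1 = tan²(45°−27.6°/2) = 0.3668; K_a2 = tan²(45°−23.6°/2) = 0.4282.
Layer 1: σ at base = K_a1 γ₁ h₁ = 29.90 kPa; P₁ = ½×29.90×3.9 = 58.30.
Layer 2: σ_v at top = γ₁h₁ = 81.51; σ_h top = K_a2×81.51 = 34.90; σ_h base = K_a2×(81.51+18.0×4.6) = 70.36.
P₂ = ½(34.90+70.36)×4.6 = 242.1. Total P_a = 58.30+242.1 = 300.4 kN/m.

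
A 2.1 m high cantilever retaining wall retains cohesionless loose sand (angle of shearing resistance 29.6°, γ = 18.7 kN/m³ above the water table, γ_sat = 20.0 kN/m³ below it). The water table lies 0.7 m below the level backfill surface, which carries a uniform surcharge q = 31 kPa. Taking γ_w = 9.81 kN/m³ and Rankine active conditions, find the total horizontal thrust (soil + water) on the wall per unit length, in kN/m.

K_a = tan²(45° − φ/2) = 0.3387.
γ' = 20.0 − 9.81 = 10.19 kN/m³. h₂ = H − d_w = 1.4 m.
σ'_h: at surface K_a·q = 10.50; at WT K_a(q+γd_w) = 14.94; at base K_a(q+γd_w+γ'h₂) = 19.77 kPa.
P₁ = ½(10.50+14.94)×0.7 = 8.903; P₂ = ½(14.94+19.77)×1.4 = 24.29; P_w = ½γ_w h₂² = 9.614.
Total = 8.903+24.29+9.614 = 42.81 kN/m.

42.8 kN/m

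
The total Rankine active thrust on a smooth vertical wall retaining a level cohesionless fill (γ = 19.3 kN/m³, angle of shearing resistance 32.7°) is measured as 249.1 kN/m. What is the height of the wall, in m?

K_a = 0.2985. P_a = ½ K_a γ H² ⇒ H = √(2P_a/(K_a γ)).
H = √(2×249.1/(0.2985×19.3)) = 9.299 m.

9.30 m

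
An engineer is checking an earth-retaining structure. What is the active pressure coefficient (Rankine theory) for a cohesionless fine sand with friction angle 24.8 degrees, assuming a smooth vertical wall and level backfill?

K_a = tan²(45° − φ/2) = tan²(32.60°) = 0.4090.

0.409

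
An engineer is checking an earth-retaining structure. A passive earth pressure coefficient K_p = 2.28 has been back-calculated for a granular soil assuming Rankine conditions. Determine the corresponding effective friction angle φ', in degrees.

K_p = (1+sin φ)/(1−sin φ) ⇒ sin φ = (K_p − 1)/(K_p + 1) = 0.3902.
φ = arcsin(0.3902) = 22.97°.

23.0°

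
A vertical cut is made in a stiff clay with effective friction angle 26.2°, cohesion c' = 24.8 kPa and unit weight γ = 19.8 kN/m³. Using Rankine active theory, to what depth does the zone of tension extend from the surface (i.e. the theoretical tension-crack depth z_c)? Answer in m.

4.02 m

K_a = tan²(45° − 26.2°/2) = 0.3874; √K_a = 0.6224.
The active pressure is zero where K_a γ z = 2c√K_a, so z_c = 2c/(γ√K_a) = 2×24.8/(19.8×0.6224) = 4.025 m.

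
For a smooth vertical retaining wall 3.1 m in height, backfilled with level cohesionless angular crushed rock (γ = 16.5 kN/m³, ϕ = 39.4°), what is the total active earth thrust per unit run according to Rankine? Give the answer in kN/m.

K_a = tan²(45° − φ/2) = 0.2234.
P_a = ½ K_a γ H² = 0.5 × 0.2234 × 16.5 × 3.1² = 17.72 kN/m.

17.7 kN/m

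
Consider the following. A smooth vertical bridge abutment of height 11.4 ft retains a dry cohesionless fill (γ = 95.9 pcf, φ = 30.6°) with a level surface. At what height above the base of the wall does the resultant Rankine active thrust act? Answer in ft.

3.80 ft

K_a = 0.3253.
The pressure distribution is triangular, so the resultant acts at H/3 above the base = 11.4/3 = 3.800 ft.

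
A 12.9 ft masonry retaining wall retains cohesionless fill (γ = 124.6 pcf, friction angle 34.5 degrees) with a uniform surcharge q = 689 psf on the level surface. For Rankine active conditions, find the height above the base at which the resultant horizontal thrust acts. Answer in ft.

5.29 ft

K_a = 0.2768.
Triangular part P₁ = ½K_aγH² = 2870 at H/3 = 4.300 ft; rectangular part P₂ = K_a q H = 2460 at H/2 = 6.450 ft.
ȳ = (P₁·4.300 + P₂·6.450)/(P₁+P₂) = 5.292 ft.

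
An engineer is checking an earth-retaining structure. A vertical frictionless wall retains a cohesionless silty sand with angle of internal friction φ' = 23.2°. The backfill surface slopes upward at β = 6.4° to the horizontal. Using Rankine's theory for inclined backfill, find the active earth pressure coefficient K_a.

K_a = cos β · (cos β − √(cos²β − cos²φ)) / (cos β + √(cos²β − cos²φ)).
cos β = 0.9938, cos φ = 0.9191, √(cos²β − cos²φ) = 0.3778.
K_a = 0.9938 × (0.9938 − 0.3778)/(0.9938 + 0.3778) = 0.4463.

0.446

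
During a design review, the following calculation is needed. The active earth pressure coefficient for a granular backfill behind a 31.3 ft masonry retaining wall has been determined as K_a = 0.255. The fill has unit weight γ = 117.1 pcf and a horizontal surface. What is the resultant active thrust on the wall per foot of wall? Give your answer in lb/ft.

P = ½ K_a γ H² = 0.5 × 0.255 × 117.1 × 31.3² = 14630 lb/ft.

14600 lb/ft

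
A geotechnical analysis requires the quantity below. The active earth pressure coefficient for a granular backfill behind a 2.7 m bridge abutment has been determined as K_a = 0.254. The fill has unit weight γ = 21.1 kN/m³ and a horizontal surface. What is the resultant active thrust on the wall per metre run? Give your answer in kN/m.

P = ½ K_a γ H² = 0.5 × 0.254 × 21.1 × 2.7² = 19.54 kN/m.

19.5 kN/m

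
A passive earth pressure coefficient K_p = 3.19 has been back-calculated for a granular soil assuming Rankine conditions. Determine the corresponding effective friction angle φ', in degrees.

31.5°

K_p = (1+sin φ)/(1−sin φ) ⇒ sin φ = (K_p − 1)/(K_p + 1) = 0.5227.
φ = arcsin(0.5227) = 31.51°.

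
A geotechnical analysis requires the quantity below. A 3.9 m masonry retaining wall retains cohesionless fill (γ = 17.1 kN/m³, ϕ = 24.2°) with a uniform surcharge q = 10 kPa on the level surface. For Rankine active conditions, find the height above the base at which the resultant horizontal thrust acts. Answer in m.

K_a = 0.4185.
Triangular part P₁ = ½K_aγH² = 54.43 at H/3 = 1.300 m; rectangular part P₂ = K_a q H = 16.32 at H/2 = 1.950 m.
ȳ = (P₁·1.300 + P₂·1.950)/(P₁+P₂) = 1.450 m.

1.45 m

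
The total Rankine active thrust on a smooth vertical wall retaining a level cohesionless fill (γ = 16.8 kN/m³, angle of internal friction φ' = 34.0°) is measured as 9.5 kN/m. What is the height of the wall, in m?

K_a = 0.2827. P_a = ½ K_a γ H² ⇒ H = √(2P_a/(K_a γ)).
H = √(2×9.5/(0.2827×16.8)) = 2.000 m.

2.00 m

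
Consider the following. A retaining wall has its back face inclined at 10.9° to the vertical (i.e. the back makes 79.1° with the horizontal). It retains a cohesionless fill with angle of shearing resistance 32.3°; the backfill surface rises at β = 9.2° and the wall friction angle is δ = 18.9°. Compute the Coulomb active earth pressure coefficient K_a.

K_a = sin²(α+φ) / [sin²α · sin(α−δ) · (1 + √{sin(φ+δ)sin(φ−β) / (sin(α−δ)sin(α+β))})²].
With α = 79.1°, φ = 32.3°, δ = 18.9°, β = 9.2°: K_a = 0.4079.

0.408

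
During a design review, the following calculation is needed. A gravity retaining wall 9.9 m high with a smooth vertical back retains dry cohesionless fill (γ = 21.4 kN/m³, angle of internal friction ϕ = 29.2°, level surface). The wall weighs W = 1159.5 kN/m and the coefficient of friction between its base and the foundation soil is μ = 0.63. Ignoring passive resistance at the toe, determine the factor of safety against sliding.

2.02

K_a = tan²(45° − 29.2°/2) = 0.3442.
P_a = ½K_aγH² = 0.5×0.3442×21.4×9.9² = 361.0 kN/m, acting at H/3 = 3.300 m above the base.
FS_sliding = μW / P_a = 0.63×1159.5 / 361.0 = 2.024.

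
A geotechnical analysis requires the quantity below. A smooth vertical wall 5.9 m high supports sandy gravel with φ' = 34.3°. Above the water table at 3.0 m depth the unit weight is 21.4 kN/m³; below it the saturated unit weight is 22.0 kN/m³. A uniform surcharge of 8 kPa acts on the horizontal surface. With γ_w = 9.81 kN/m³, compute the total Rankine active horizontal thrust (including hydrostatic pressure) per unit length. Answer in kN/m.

148 kN/m

K_a = tan²(45° − φ/2) = 0.2792.
γ' = 22.0 − 9.81 = 12.19 kN/m³. h₂ = H − d_w = 2.9 m.
σ'_h: at surface K_a·q = 2.233; at WT K_a(q+γd_w) = 20.16; at base K_a(q+γd_w+γ'h₂) = 30.02 kPa.
P₁ = ½(2.233+20.16)×3.0 = 33.58; P₂ = ½(20.16+30.02)×2.9 = 72.76; P_w = ½γ_w h₂² = 41.25.
Total = 33.58+72.76+41.25 = 147.6 kN/m.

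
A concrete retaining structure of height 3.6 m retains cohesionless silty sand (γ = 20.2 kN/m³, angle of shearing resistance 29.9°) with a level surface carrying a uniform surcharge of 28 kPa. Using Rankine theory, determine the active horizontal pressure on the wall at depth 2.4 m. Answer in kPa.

25.6 kPa

K_a = (1 − sin φ)/(1 + sin φ) = 0.3347.
σ_v = γz + q = 20.2 × 2.4 + 28 = 76.48 kPa.
σ_h = K_a σ_v = 0.3347 × 76.48 = 25.60 kPa.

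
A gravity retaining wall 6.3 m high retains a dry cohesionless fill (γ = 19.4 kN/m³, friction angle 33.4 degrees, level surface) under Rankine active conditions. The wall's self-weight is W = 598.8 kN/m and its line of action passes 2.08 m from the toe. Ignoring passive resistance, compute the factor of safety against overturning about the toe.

K_a = tan²(45° − 33.4°/2) = 0.2899.
P_a = ½K_aγH² = 0.5×0.2899×19.4×6.3² = 111.6 kN/m, acting at H/3 = 2.100 m above the base.
Overturning moment M_o = P_a × H/3 = 111.6 × 2.100 = 234.4.
Resisting moment M_r = W × 2.08 = 598.8 × 2.08 = 1246.
FS_overturning = M_r/M_o = 1246/234.4 = 5.314.

5.31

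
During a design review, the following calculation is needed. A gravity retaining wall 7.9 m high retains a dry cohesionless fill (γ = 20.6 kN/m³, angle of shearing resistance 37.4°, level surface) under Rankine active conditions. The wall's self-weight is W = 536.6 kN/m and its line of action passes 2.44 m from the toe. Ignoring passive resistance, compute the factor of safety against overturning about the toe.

3.17

K_a = tan²(45° − 37.4°/2) = 0.2443.
P_a = ½K_aγH² = 0.5×0.2443×20.6×7.9² = 157.0 kN/m, acting at H/3 = 2.633 m above the base.
Overturning moment M_o = P_a × H/3 = 157.0 × 2.633 = 413.5.
Resisting moment M_r = W × 2.44 = 536.6 × 2.44 = 1309.
FS_overturning = M_r/M_o = 1309/413.5 = 3.167.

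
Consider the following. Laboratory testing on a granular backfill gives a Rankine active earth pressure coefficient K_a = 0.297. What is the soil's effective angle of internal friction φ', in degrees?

32.8°

K_a = tan²(45° − φ/2) ⇒ 45° − φ/2 = arctan(√0.297) = 28.59°.
φ = 2(45° − 28.59°) = 32.82°.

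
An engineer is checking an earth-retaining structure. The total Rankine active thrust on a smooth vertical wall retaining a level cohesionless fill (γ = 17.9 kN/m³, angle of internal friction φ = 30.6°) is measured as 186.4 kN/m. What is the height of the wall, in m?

K_a = 0.3253. P_a = ½ K_a γ H² ⇒ H = √(2P_a/(K_a γ)).
H = √(2×186.4/(0.3253×17.9)) = 8.001 m.

8.00 m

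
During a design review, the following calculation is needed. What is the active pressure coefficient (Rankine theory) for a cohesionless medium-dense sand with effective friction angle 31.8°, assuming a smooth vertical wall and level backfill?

0.310

K_a = tan²(45° − φ/2) = tan²(29.10°) = 0.3098.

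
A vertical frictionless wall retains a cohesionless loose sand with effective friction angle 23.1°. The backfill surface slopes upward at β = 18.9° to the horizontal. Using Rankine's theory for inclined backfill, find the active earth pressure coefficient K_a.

K_a = cos β · (cos β − √(cos²β − cos²φ)) / (cos β + √(cos²β − cos²φ)).
cos β = 0.9461, cos φ = 0.9198, √(cos²β − cos²φ) = 0.2214.
K_a = 0.9461 × (0.9461 − 0.2214)/(0.9461 + 0.2214) = 0.5873.

0.587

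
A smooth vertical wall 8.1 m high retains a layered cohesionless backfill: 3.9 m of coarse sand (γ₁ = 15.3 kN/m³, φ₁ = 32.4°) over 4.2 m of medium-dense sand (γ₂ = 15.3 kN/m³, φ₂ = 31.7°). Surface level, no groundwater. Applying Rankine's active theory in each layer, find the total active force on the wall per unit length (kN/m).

K_a1 = tan²(45°−32.4°/2) = 0.3022; K_a2 = tan²(45°−31.7°/2) = 0.3111.
Layer 1: σ at base = K_a1 γ₁ h₁ = 18.03 kPa; P₁ = ½×18.03×3.9 = 35.17.
Layer 2: σ_v at top = γ₁h₁ = 59.67; σ_h top = K_a2×59.67 = 18.56; σ_h base = K_a2×(59.67+15.3×4.2) = 38.55.
P₂ = ½(18.56+38.55)×4.2 = 119.9. Total P_a = 35.17+119.9 = 155.1 kN/m.

155 kN/m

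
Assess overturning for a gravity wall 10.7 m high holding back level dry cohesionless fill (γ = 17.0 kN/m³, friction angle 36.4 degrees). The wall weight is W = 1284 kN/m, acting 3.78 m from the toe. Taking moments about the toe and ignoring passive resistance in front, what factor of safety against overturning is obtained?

K_a = tan²(45° − 36.4°/2) = 0.2552.
P_a = ½K_aγH² = 0.5×0.2552×17.0×10.7² = 248.3 kN/m, acting at H/3 = 3.567 m above the base.
Overturning moment M_o = P_a × H/3 = 248.3 × 3.567 = 885.7.
Resisting moment M_r = W × 3.78 = 1284 × 3.78 = 4854.
FS_overturning = M_r/M_o = 4854/885.7 = 5.480.

5.48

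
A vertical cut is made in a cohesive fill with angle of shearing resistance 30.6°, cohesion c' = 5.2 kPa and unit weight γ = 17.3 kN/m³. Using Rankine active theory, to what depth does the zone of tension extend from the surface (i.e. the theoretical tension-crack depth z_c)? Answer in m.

1.05 m

K_a = tan²(45° − 30.6°/2) = 0.3253; √K_a = 0.5704.
The active pressure is zero where K_a γ z = 2c√K_a, so z_c = 2c/(γ√K_a) = 2×5.2/(17.3×0.5704) = 1.054 m.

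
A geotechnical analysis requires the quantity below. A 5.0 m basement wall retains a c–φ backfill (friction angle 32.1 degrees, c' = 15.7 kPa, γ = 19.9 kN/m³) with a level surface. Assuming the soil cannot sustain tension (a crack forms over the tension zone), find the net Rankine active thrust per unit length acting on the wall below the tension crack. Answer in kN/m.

K_a = 0.3060; √K_a = 0.5532.
Tension-crack depth z_c = 2c/(γ√K_a) = 2×15.7/(19.9×0.5532) = 2.852 m.
σ_a at base = K_a γ H − 2c√K_a = 0.3060×19.9×5.0 − 2×15.7×0.5532 = 13.08 kPa.
P_a = ½ × 13.08 × (H − z_c) = 0.5×13.08×2.148 = 14.04 kN/m.

14.0 kN/m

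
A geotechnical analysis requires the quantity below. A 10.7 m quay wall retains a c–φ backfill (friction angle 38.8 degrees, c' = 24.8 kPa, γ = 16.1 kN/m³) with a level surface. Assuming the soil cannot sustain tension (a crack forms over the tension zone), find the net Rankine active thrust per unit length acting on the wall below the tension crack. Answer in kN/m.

K_a = 0.2296; √K_a = 0.4791.
Tension-crack depth z_c = 2c/(γ√K_a) = 2×24.8/(16.1×0.4791) = 6.430 m.
σ_a at base = K_a γ H − 2c√K_a = 0.2296×16.1×10.7 − 2×24.8×0.4791 = 15.78 kPa.
P_a = ½ × 15.78 × (H − z_c) = 0.5×15.78×4.270 = 33.69 kN/m.

33.7 kN/m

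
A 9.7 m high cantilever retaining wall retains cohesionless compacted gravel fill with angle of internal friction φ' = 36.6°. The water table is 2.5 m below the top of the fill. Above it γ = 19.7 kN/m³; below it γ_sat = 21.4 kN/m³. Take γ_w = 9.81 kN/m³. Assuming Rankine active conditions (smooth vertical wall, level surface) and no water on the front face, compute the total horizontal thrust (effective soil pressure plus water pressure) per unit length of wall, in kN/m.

K_a = tan²(45° − φ/2) = 0.2530.
γ' = 21.4 − 9.81 = 11.59 kN/m³. Depth below WT = 7.2 m.
σ'_h at WT = K_a γ d_w = 12.46 kPa; at base = 12.46 + K_a γ' × 7.2 = 33.57 kPa.
P₁ (0–2.5 m) = ½×12.46×2.5 = 15.57. P₂ (2.5–9.7 m) = ½(12.46+33.57)×7.2 = 165.7.
P_w = ½ γ_w h₂² = 0.5×9.81×7.2² = 254.3. Total = 15.57+165.7+254.3 = 435.5 kN/m.

436 kN/m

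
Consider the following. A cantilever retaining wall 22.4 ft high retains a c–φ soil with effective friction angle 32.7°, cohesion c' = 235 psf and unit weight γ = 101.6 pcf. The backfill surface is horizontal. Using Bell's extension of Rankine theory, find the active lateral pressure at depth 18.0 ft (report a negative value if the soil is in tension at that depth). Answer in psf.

289 psf

K_a = (1 − sin φ)/(1 + sin φ) = 0.2985.
σ_a = K_a γ z − 2c√K_a = 0.2985×101.6×18.0 − 2×235×0.5464 = 289.1 psf.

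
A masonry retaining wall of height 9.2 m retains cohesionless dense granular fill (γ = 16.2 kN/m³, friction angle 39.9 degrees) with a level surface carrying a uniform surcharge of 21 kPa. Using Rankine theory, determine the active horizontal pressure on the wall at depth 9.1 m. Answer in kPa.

36.8 kPa

K_a = (1 − sin φ)/(1 + sin φ) = 0.2184.
σ_v = γz + q = 16.2 × 9.1 + 21 = 168.4 kPa.
σ_h = K_a σ_v = 0.2184 × 168.4 = 36.79 kPa.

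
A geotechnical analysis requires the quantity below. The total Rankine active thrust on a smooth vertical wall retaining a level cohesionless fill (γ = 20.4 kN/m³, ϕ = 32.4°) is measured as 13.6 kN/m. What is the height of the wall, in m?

2.10 m

K_a = 0.3022. P_a = ½ K_a γ H² ⇒ H = √(2P_a/(K_a γ)).
H = √(2×13.6/(0.3022×20.4)) = 2.100 m.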